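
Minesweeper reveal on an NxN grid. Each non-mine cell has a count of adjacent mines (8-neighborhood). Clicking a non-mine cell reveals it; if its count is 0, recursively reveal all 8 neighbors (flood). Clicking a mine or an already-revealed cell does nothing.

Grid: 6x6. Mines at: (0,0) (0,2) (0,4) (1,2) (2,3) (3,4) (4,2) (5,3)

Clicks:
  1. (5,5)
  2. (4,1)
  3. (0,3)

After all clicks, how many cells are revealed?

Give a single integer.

Answer: 6

Derivation:
Click 1 (5,5) count=0: revealed 4 new [(4,4) (4,5) (5,4) (5,5)] -> total=4
Click 2 (4,1) count=1: revealed 1 new [(4,1)] -> total=5
Click 3 (0,3) count=3: revealed 1 new [(0,3)] -> total=6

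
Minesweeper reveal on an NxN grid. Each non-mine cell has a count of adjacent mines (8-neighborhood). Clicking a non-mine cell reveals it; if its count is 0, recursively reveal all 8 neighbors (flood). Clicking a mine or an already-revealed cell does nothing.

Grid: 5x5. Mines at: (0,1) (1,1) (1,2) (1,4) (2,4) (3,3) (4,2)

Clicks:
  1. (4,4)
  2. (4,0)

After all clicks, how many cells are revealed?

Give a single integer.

Answer: 7

Derivation:
Click 1 (4,4) count=1: revealed 1 new [(4,4)] -> total=1
Click 2 (4,0) count=0: revealed 6 new [(2,0) (2,1) (3,0) (3,1) (4,0) (4,1)] -> total=7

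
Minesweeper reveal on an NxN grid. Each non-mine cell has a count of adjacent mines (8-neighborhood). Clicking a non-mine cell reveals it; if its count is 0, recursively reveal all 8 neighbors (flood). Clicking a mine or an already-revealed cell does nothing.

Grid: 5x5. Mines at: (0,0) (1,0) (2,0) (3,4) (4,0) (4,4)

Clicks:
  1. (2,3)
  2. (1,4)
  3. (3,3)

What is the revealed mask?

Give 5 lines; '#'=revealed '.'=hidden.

Answer: .####
.####
.####
.###.
.###.

Derivation:
Click 1 (2,3) count=1: revealed 1 new [(2,3)] -> total=1
Click 2 (1,4) count=0: revealed 17 new [(0,1) (0,2) (0,3) (0,4) (1,1) (1,2) (1,3) (1,4) (2,1) (2,2) (2,4) (3,1) (3,2) (3,3) (4,1) (4,2) (4,3)] -> total=18
Click 3 (3,3) count=2: revealed 0 new [(none)] -> total=18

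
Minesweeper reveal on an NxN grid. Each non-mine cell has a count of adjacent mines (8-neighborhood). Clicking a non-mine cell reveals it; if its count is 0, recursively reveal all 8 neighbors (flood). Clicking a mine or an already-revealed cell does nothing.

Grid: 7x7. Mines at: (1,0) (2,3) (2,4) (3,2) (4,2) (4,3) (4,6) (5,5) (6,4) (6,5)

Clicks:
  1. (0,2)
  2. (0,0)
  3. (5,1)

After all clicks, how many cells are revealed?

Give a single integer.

Answer: 18

Derivation:
Click 1 (0,2) count=0: revealed 16 new [(0,1) (0,2) (0,3) (0,4) (0,5) (0,6) (1,1) (1,2) (1,3) (1,4) (1,5) (1,6) (2,5) (2,6) (3,5) (3,6)] -> total=16
Click 2 (0,0) count=1: revealed 1 new [(0,0)] -> total=17
Click 3 (5,1) count=1: revealed 1 new [(5,1)] -> total=18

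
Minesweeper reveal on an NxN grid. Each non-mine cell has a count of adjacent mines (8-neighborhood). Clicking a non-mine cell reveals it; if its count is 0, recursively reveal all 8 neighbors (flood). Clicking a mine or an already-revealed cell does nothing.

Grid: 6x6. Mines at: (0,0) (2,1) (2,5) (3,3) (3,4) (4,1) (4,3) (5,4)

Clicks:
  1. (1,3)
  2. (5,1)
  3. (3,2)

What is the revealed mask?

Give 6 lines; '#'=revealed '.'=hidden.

Click 1 (1,3) count=0: revealed 13 new [(0,1) (0,2) (0,3) (0,4) (0,5) (1,1) (1,2) (1,3) (1,4) (1,5) (2,2) (2,3) (2,4)] -> total=13
Click 2 (5,1) count=1: revealed 1 new [(5,1)] -> total=14
Click 3 (3,2) count=4: revealed 1 new [(3,2)] -> total=15

Answer: .#####
.#####
..###.
..#...
......
.#....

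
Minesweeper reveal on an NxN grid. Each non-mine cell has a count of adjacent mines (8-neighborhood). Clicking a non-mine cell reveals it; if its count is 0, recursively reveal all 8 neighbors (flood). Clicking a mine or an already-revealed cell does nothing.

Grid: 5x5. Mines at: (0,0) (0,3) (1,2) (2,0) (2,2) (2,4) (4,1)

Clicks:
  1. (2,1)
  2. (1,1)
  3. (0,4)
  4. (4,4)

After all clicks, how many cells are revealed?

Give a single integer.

Answer: 9

Derivation:
Click 1 (2,1) count=3: revealed 1 new [(2,1)] -> total=1
Click 2 (1,1) count=4: revealed 1 new [(1,1)] -> total=2
Click 3 (0,4) count=1: revealed 1 new [(0,4)] -> total=3
Click 4 (4,4) count=0: revealed 6 new [(3,2) (3,3) (3,4) (4,2) (4,3) (4,4)] -> total=9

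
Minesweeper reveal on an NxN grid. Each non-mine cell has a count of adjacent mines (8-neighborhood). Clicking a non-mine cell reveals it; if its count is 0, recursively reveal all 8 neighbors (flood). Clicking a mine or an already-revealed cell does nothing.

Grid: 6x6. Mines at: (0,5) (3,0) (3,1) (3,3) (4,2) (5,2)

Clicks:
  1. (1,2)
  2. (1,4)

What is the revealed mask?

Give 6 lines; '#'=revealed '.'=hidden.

Answer: #####.
#####.
#####.
......
......
......

Derivation:
Click 1 (1,2) count=0: revealed 15 new [(0,0) (0,1) (0,2) (0,3) (0,4) (1,0) (1,1) (1,2) (1,3) (1,4) (2,0) (2,1) (2,2) (2,3) (2,4)] -> total=15
Click 2 (1,4) count=1: revealed 0 new [(none)] -> total=15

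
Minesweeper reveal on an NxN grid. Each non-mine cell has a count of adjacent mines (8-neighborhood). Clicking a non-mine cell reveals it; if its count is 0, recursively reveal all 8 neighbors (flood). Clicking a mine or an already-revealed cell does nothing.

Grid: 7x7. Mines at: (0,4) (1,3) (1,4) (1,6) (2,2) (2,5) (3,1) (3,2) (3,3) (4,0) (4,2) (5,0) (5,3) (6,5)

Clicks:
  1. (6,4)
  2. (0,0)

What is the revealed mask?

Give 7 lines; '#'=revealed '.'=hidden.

Answer: ###....
###....
##.....
.......
.......
.......
....#..

Derivation:
Click 1 (6,4) count=2: revealed 1 new [(6,4)] -> total=1
Click 2 (0,0) count=0: revealed 8 new [(0,0) (0,1) (0,2) (1,0) (1,1) (1,2) (2,0) (2,1)] -> total=9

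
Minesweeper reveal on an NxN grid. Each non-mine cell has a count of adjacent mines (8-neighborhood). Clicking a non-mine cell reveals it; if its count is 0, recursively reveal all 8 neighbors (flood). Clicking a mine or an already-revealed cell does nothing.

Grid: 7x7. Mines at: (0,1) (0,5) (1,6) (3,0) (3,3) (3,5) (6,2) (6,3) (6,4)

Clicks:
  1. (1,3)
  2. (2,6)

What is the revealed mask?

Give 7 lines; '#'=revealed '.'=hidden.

Answer: ..###..
..###..
..###.#
.......
.......
.......
.......

Derivation:
Click 1 (1,3) count=0: revealed 9 new [(0,2) (0,3) (0,4) (1,2) (1,3) (1,4) (2,2) (2,3) (2,4)] -> total=9
Click 2 (2,6) count=2: revealed 1 new [(2,6)] -> total=10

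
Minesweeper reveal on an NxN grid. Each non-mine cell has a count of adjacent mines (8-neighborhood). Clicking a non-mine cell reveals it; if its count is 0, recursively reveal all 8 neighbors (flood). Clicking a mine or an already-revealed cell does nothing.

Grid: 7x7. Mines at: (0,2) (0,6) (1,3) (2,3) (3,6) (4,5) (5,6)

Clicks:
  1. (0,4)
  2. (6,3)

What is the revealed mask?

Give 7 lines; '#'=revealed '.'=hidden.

Answer: ##..#..
###....
###....
#####..
#####..
######.
######.

Derivation:
Click 1 (0,4) count=1: revealed 1 new [(0,4)] -> total=1
Click 2 (6,3) count=0: revealed 30 new [(0,0) (0,1) (1,0) (1,1) (1,2) (2,0) (2,1) (2,2) (3,0) (3,1) (3,2) (3,3) (3,4) (4,0) (4,1) (4,2) (4,3) (4,4) (5,0) (5,1) (5,2) (5,3) (5,4) (5,5) (6,0) (6,1) (6,2) (6,3) (6,4) (6,5)] -> total=31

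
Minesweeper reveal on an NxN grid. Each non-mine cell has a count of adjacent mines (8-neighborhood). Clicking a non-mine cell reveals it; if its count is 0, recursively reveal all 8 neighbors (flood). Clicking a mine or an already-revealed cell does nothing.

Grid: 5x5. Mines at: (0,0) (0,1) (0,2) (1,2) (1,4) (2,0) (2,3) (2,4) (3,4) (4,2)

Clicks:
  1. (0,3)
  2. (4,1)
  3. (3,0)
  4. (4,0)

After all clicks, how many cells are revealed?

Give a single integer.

Click 1 (0,3) count=3: revealed 1 new [(0,3)] -> total=1
Click 2 (4,1) count=1: revealed 1 new [(4,1)] -> total=2
Click 3 (3,0) count=1: revealed 1 new [(3,0)] -> total=3
Click 4 (4,0) count=0: revealed 2 new [(3,1) (4,0)] -> total=5

Answer: 5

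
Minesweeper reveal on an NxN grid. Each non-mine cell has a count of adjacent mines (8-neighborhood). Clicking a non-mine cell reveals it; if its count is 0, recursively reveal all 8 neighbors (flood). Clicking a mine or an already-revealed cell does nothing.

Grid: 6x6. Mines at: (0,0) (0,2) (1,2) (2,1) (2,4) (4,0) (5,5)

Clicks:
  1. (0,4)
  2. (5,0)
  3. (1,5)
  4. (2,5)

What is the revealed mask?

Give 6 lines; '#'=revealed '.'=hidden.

Answer: ...###
...###
.....#
......
......
#.....

Derivation:
Click 1 (0,4) count=0: revealed 6 new [(0,3) (0,4) (0,5) (1,3) (1,4) (1,5)] -> total=6
Click 2 (5,0) count=1: revealed 1 new [(5,0)] -> total=7
Click 3 (1,5) count=1: revealed 0 new [(none)] -> total=7
Click 4 (2,5) count=1: revealed 1 new [(2,5)] -> total=8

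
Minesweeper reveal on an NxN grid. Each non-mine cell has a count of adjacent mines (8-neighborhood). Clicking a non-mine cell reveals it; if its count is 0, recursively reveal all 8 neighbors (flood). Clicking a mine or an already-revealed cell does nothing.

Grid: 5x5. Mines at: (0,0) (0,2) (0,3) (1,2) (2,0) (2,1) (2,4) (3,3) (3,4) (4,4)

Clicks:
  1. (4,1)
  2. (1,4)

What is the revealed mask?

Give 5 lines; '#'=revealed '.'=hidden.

Answer: .....
....#
.....
###..
###..

Derivation:
Click 1 (4,1) count=0: revealed 6 new [(3,0) (3,1) (3,2) (4,0) (4,1) (4,2)] -> total=6
Click 2 (1,4) count=2: revealed 1 new [(1,4)] -> total=7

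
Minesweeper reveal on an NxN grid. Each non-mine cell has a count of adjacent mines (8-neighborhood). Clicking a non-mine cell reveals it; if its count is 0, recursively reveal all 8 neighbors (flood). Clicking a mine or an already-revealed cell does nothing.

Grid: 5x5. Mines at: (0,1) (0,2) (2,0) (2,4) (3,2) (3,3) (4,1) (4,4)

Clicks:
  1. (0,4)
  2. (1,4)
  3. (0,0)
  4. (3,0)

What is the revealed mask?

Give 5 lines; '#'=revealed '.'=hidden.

Answer: #..##
...##
.....
#....
.....

Derivation:
Click 1 (0,4) count=0: revealed 4 new [(0,3) (0,4) (1,3) (1,4)] -> total=4
Click 2 (1,4) count=1: revealed 0 new [(none)] -> total=4
Click 3 (0,0) count=1: revealed 1 new [(0,0)] -> total=5
Click 4 (3,0) count=2: revealed 1 new [(3,0)] -> total=6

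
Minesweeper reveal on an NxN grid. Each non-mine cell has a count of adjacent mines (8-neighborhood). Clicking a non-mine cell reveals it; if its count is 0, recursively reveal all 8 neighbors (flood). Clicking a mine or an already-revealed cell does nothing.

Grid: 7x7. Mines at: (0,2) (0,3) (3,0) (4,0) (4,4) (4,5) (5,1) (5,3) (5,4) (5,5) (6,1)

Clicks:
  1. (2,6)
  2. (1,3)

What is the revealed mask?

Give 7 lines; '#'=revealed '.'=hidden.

Answer: ....###
.######
.######
.######
.###...
.......
.......

Derivation:
Click 1 (2,6) count=0: revealed 24 new [(0,4) (0,5) (0,6) (1,1) (1,2) (1,3) (1,4) (1,5) (1,6) (2,1) (2,2) (2,3) (2,4) (2,5) (2,6) (3,1) (3,2) (3,3) (3,4) (3,5) (3,6) (4,1) (4,2) (4,3)] -> total=24
Click 2 (1,3) count=2: revealed 0 new [(none)] -> total=24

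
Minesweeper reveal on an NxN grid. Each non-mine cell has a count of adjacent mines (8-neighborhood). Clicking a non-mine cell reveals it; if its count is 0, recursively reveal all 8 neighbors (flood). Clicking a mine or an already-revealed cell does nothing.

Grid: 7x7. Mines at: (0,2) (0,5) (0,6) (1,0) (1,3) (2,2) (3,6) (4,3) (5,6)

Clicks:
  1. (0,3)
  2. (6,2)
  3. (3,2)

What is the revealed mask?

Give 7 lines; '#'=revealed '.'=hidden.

Click 1 (0,3) count=2: revealed 1 new [(0,3)] -> total=1
Click 2 (6,2) count=0: revealed 20 new [(2,0) (2,1) (3,0) (3,1) (3,2) (4,0) (4,1) (4,2) (5,0) (5,1) (5,2) (5,3) (5,4) (5,5) (6,0) (6,1) (6,2) (6,3) (6,4) (6,5)] -> total=21
Click 3 (3,2) count=2: revealed 0 new [(none)] -> total=21

Answer: ...#...
.......
##.....
###....
###....
######.
######.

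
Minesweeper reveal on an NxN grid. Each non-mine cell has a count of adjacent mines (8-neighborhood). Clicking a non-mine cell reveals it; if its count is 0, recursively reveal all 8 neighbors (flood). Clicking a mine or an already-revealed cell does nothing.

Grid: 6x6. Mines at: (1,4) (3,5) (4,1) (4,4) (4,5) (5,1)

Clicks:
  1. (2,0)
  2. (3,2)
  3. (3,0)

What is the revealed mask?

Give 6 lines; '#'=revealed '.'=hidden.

Answer: ####..
####..
####..
####..
......
......

Derivation:
Click 1 (2,0) count=0: revealed 16 new [(0,0) (0,1) (0,2) (0,3) (1,0) (1,1) (1,2) (1,3) (2,0) (2,1) (2,2) (2,3) (3,0) (3,1) (3,2) (3,3)] -> total=16
Click 2 (3,2) count=1: revealed 0 new [(none)] -> total=16
Click 3 (3,0) count=1: revealed 0 new [(none)] -> total=16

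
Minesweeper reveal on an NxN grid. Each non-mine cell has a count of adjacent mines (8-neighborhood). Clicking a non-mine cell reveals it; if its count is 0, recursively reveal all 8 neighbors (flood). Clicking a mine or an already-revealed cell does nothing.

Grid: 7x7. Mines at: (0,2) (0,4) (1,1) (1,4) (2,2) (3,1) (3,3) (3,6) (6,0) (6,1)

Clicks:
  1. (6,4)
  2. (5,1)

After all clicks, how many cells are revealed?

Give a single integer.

Click 1 (6,4) count=0: revealed 15 new [(4,2) (4,3) (4,4) (4,5) (4,6) (5,2) (5,3) (5,4) (5,5) (5,6) (6,2) (6,3) (6,4) (6,5) (6,6)] -> total=15
Click 2 (5,1) count=2: revealed 1 new [(5,1)] -> total=16

Answer: 16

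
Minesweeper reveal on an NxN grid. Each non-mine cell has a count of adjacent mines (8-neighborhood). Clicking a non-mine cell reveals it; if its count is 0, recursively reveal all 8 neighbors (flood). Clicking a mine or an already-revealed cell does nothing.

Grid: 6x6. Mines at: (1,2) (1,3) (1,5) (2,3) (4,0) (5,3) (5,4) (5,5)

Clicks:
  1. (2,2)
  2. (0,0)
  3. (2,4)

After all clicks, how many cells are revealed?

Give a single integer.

Click 1 (2,2) count=3: revealed 1 new [(2,2)] -> total=1
Click 2 (0,0) count=0: revealed 8 new [(0,0) (0,1) (1,0) (1,1) (2,0) (2,1) (3,0) (3,1)] -> total=9
Click 3 (2,4) count=3: revealed 1 new [(2,4)] -> total=10

Answer: 10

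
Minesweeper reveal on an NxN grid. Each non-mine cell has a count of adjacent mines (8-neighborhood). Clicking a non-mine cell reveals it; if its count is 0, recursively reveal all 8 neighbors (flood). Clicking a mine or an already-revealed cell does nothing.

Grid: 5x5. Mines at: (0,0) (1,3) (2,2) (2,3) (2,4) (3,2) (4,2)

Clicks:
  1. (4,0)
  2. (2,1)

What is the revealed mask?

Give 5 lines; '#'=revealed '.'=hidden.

Click 1 (4,0) count=0: revealed 8 new [(1,0) (1,1) (2,0) (2,1) (3,0) (3,1) (4,0) (4,1)] -> total=8
Click 2 (2,1) count=2: revealed 0 new [(none)] -> total=8

Answer: .....
##...
##...
##...
##...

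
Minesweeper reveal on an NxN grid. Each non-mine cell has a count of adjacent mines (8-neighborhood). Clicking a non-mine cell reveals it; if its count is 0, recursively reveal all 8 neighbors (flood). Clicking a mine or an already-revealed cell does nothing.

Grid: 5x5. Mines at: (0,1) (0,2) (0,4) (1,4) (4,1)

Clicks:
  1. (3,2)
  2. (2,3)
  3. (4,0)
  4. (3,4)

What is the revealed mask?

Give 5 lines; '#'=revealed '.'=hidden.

Click 1 (3,2) count=1: revealed 1 new [(3,2)] -> total=1
Click 2 (2,3) count=1: revealed 1 new [(2,3)] -> total=2
Click 3 (4,0) count=1: revealed 1 new [(4,0)] -> total=3
Click 4 (3,4) count=0: revealed 15 new [(1,0) (1,1) (1,2) (1,3) (2,0) (2,1) (2,2) (2,4) (3,0) (3,1) (3,3) (3,4) (4,2) (4,3) (4,4)] -> total=18

Answer: .....
####.
#####
#####
#.###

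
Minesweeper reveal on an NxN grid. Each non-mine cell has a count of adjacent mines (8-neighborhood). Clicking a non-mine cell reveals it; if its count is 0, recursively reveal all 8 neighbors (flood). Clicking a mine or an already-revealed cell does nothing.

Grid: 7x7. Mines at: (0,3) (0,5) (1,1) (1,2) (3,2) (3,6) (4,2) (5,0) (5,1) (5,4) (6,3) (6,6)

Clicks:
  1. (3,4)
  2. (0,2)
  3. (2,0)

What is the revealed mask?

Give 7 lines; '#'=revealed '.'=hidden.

Click 1 (3,4) count=0: revealed 12 new [(1,3) (1,4) (1,5) (2,3) (2,4) (2,5) (3,3) (3,4) (3,5) (4,3) (4,4) (4,5)] -> total=12
Click 2 (0,2) count=3: revealed 1 new [(0,2)] -> total=13
Click 3 (2,0) count=1: revealed 1 new [(2,0)] -> total=14

Answer: ..#....
...###.
#..###.
...###.
...###.
.......
.......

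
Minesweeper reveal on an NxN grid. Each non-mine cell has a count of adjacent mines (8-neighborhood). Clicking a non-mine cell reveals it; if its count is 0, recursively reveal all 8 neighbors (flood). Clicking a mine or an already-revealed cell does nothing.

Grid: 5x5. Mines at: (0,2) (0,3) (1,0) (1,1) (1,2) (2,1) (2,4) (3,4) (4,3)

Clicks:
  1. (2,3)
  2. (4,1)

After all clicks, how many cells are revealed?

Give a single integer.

Answer: 7

Derivation:
Click 1 (2,3) count=3: revealed 1 new [(2,3)] -> total=1
Click 2 (4,1) count=0: revealed 6 new [(3,0) (3,1) (3,2) (4,0) (4,1) (4,2)] -> total=7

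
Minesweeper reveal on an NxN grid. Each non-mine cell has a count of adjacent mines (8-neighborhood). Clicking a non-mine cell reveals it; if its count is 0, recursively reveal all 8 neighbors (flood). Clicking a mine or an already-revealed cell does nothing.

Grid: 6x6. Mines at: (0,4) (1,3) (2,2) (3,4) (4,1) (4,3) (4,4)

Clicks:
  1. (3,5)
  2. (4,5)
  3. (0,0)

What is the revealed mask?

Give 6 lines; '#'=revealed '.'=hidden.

Click 1 (3,5) count=2: revealed 1 new [(3,5)] -> total=1
Click 2 (4,5) count=2: revealed 1 new [(4,5)] -> total=2
Click 3 (0,0) count=0: revealed 10 new [(0,0) (0,1) (0,2) (1,0) (1,1) (1,2) (2,0) (2,1) (3,0) (3,1)] -> total=12

Answer: ###...
###...
##....
##...#
.....#
......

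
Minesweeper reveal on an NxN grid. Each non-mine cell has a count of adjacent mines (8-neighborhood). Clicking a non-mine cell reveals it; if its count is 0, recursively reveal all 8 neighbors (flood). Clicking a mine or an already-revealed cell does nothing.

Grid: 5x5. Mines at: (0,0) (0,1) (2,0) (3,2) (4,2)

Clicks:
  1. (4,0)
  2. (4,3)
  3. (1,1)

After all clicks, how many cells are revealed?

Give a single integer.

Click 1 (4,0) count=0: revealed 4 new [(3,0) (3,1) (4,0) (4,1)] -> total=4
Click 2 (4,3) count=2: revealed 1 new [(4,3)] -> total=5
Click 3 (1,1) count=3: revealed 1 new [(1,1)] -> total=6

Answer: 6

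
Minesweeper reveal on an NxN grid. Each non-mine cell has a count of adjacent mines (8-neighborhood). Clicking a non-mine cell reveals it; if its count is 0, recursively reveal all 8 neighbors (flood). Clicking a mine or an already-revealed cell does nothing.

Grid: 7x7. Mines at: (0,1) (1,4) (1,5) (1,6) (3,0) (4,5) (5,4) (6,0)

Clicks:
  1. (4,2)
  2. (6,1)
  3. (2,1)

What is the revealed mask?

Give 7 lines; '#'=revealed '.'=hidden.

Answer: .......
.###...
.####..
.####..
.####..
.###...
.###...

Derivation:
Click 1 (4,2) count=0: revealed 21 new [(1,1) (1,2) (1,3) (2,1) (2,2) (2,3) (2,4) (3,1) (3,2) (3,3) (3,4) (4,1) (4,2) (4,3) (4,4) (5,1) (5,2) (5,3) (6,1) (6,2) (6,3)] -> total=21
Click 2 (6,1) count=1: revealed 0 new [(none)] -> total=21
Click 3 (2,1) count=1: revealed 0 new [(none)] -> total=21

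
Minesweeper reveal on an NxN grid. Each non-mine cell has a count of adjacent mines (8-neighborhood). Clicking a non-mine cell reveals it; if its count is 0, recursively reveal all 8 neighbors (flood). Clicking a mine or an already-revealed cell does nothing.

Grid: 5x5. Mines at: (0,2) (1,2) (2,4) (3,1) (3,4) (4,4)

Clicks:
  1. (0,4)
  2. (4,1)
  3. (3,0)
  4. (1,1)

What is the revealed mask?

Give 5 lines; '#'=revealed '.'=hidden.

Click 1 (0,4) count=0: revealed 4 new [(0,3) (0,4) (1,3) (1,4)] -> total=4
Click 2 (4,1) count=1: revealed 1 new [(4,1)] -> total=5
Click 3 (3,0) count=1: revealed 1 new [(3,0)] -> total=6
Click 4 (1,1) count=2: revealed 1 new [(1,1)] -> total=7

Answer: ...##
.#.##
.....
#....
.#...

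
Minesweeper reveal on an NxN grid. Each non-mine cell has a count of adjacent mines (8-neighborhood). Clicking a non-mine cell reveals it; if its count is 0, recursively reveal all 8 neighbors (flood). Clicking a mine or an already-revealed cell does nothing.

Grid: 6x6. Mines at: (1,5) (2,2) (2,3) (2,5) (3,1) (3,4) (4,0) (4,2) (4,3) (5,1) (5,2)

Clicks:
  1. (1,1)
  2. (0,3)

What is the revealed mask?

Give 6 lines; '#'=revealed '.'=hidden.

Answer: #####.
#####.
##....
......
......
......

Derivation:
Click 1 (1,1) count=1: revealed 1 new [(1,1)] -> total=1
Click 2 (0,3) count=0: revealed 11 new [(0,0) (0,1) (0,2) (0,3) (0,4) (1,0) (1,2) (1,3) (1,4) (2,0) (2,1)] -> total=12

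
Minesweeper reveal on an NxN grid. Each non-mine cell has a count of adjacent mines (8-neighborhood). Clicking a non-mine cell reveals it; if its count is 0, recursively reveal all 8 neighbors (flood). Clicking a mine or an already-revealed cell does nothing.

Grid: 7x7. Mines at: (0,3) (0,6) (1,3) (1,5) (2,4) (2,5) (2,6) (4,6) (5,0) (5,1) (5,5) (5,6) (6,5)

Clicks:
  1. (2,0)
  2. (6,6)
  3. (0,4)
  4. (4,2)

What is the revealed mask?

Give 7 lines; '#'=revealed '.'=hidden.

Answer: ###.#..
###....
####...
#####..
#####..
..###..
..###.#

Derivation:
Click 1 (2,0) count=0: revealed 26 new [(0,0) (0,1) (0,2) (1,0) (1,1) (1,2) (2,0) (2,1) (2,2) (2,3) (3,0) (3,1) (3,2) (3,3) (3,4) (4,0) (4,1) (4,2) (4,3) (4,4) (5,2) (5,3) (5,4) (6,2) (6,3) (6,4)] -> total=26
Click 2 (6,6) count=3: revealed 1 new [(6,6)] -> total=27
Click 3 (0,4) count=3: revealed 1 new [(0,4)] -> total=28
Click 4 (4,2) count=1: revealed 0 new [(none)] -> total=28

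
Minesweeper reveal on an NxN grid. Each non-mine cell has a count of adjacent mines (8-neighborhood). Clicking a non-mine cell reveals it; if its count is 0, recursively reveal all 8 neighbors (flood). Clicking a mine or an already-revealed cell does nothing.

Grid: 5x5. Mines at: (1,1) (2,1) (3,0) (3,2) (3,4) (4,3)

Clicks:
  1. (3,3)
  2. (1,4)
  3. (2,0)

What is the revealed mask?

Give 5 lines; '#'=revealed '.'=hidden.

Answer: ..###
..###
#.###
...#.
.....

Derivation:
Click 1 (3,3) count=3: revealed 1 new [(3,3)] -> total=1
Click 2 (1,4) count=0: revealed 9 new [(0,2) (0,3) (0,4) (1,2) (1,3) (1,4) (2,2) (2,3) (2,4)] -> total=10
Click 3 (2,0) count=3: revealed 1 new [(2,0)] -> total=11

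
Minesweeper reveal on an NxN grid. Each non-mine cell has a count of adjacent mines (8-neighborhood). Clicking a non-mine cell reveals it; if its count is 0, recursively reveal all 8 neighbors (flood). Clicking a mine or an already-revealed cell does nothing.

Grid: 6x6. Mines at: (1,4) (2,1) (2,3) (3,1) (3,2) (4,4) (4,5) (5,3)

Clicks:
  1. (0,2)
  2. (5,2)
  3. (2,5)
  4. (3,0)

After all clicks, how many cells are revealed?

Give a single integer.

Answer: 11

Derivation:
Click 1 (0,2) count=0: revealed 8 new [(0,0) (0,1) (0,2) (0,3) (1,0) (1,1) (1,2) (1,3)] -> total=8
Click 2 (5,2) count=1: revealed 1 new [(5,2)] -> total=9
Click 3 (2,5) count=1: revealed 1 new [(2,5)] -> total=10
Click 4 (3,0) count=2: revealed 1 new [(3,0)] -> total=11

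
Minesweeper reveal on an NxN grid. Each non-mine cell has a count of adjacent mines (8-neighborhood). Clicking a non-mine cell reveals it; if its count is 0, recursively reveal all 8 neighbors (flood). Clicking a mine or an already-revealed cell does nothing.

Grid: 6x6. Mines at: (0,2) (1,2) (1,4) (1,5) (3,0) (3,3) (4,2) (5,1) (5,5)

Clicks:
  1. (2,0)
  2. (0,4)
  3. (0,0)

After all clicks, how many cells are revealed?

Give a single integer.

Answer: 7

Derivation:
Click 1 (2,0) count=1: revealed 1 new [(2,0)] -> total=1
Click 2 (0,4) count=2: revealed 1 new [(0,4)] -> total=2
Click 3 (0,0) count=0: revealed 5 new [(0,0) (0,1) (1,0) (1,1) (2,1)] -> total=7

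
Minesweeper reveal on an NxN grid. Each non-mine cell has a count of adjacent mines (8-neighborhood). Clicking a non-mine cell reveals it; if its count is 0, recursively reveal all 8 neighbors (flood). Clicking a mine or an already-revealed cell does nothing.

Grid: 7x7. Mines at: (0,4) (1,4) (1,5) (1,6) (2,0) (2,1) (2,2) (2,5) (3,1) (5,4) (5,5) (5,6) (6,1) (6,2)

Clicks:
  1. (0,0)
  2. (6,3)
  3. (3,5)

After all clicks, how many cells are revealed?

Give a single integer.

Answer: 10

Derivation:
Click 1 (0,0) count=0: revealed 8 new [(0,0) (0,1) (0,2) (0,3) (1,0) (1,1) (1,2) (1,3)] -> total=8
Click 2 (6,3) count=2: revealed 1 new [(6,3)] -> total=9
Click 3 (3,5) count=1: revealed 1 new [(3,5)] -> total=10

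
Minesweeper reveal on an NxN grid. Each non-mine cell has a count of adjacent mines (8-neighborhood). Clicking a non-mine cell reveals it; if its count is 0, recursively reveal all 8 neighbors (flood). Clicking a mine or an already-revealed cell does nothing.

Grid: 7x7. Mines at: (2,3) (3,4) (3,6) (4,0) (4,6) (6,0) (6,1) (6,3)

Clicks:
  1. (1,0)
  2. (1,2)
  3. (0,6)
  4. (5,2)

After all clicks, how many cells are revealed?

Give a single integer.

Answer: 24

Derivation:
Click 1 (1,0) count=0: revealed 23 new [(0,0) (0,1) (0,2) (0,3) (0,4) (0,5) (0,6) (1,0) (1,1) (1,2) (1,3) (1,4) (1,5) (1,6) (2,0) (2,1) (2,2) (2,4) (2,5) (2,6) (3,0) (3,1) (3,2)] -> total=23
Click 2 (1,2) count=1: revealed 0 new [(none)] -> total=23
Click 3 (0,6) count=0: revealed 0 new [(none)] -> total=23
Click 4 (5,2) count=2: revealed 1 new [(5,2)] -> total=24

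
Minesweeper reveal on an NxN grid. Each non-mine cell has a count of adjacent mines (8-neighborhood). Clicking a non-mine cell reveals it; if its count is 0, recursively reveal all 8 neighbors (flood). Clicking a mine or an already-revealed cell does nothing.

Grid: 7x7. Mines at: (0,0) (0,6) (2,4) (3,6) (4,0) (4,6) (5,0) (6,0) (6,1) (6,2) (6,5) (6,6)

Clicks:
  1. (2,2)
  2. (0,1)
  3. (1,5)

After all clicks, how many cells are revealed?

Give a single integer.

Answer: 31

Derivation:
Click 1 (2,2) count=0: revealed 31 new [(0,1) (0,2) (0,3) (0,4) (0,5) (1,0) (1,1) (1,2) (1,3) (1,4) (1,5) (2,0) (2,1) (2,2) (2,3) (3,0) (3,1) (3,2) (3,3) (3,4) (3,5) (4,1) (4,2) (4,3) (4,4) (4,5) (5,1) (5,2) (5,3) (5,4) (5,5)] -> total=31
Click 2 (0,1) count=1: revealed 0 new [(none)] -> total=31
Click 3 (1,5) count=2: revealed 0 new [(none)] -> total=31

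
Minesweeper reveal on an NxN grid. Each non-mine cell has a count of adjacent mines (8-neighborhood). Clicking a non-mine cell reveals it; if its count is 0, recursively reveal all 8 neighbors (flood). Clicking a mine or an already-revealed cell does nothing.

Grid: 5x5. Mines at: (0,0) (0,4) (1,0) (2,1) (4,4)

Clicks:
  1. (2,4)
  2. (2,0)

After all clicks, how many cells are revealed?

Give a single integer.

Answer: 10

Derivation:
Click 1 (2,4) count=0: revealed 9 new [(1,2) (1,3) (1,4) (2,2) (2,3) (2,4) (3,2) (3,3) (3,4)] -> total=9
Click 2 (2,0) count=2: revealed 1 new [(2,0)] -> total=10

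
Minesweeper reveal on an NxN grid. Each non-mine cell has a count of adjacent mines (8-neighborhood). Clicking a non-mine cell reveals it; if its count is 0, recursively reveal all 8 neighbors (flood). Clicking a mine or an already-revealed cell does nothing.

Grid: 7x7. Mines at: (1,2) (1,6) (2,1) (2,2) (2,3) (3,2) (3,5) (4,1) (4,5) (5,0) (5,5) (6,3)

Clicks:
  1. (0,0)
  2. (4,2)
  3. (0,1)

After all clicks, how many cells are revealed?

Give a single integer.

Answer: 5

Derivation:
Click 1 (0,0) count=0: revealed 4 new [(0,0) (0,1) (1,0) (1,1)] -> total=4
Click 2 (4,2) count=2: revealed 1 new [(4,2)] -> total=5
Click 3 (0,1) count=1: revealed 0 new [(none)] -> total=5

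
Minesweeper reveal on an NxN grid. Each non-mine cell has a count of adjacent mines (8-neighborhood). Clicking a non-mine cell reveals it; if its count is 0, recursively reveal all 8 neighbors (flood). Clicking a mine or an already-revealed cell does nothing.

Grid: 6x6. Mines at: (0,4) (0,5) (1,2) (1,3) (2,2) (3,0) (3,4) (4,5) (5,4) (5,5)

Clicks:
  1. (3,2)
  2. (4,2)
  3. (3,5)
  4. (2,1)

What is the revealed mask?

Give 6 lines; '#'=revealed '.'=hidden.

Answer: ......
......
.#....
.###.#
####..
####..

Derivation:
Click 1 (3,2) count=1: revealed 1 new [(3,2)] -> total=1
Click 2 (4,2) count=0: revealed 10 new [(3,1) (3,3) (4,0) (4,1) (4,2) (4,3) (5,0) (5,1) (5,2) (5,3)] -> total=11
Click 3 (3,5) count=2: revealed 1 new [(3,5)] -> total=12
Click 4 (2,1) count=3: revealed 1 new [(2,1)] -> total=13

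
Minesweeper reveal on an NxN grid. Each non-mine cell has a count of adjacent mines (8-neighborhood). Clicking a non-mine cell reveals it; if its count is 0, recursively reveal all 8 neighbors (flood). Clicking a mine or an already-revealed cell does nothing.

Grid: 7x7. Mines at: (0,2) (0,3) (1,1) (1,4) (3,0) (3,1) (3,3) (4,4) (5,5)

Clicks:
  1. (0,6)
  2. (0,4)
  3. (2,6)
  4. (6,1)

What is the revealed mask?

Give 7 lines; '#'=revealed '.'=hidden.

Answer: ....###
.....##
.....##
.....##
####.##
#####..
#####..

Derivation:
Click 1 (0,6) count=0: revealed 10 new [(0,5) (0,6) (1,5) (1,6) (2,5) (2,6) (3,5) (3,6) (4,5) (4,6)] -> total=10
Click 2 (0,4) count=2: revealed 1 new [(0,4)] -> total=11
Click 3 (2,6) count=0: revealed 0 new [(none)] -> total=11
Click 4 (6,1) count=0: revealed 14 new [(4,0) (4,1) (4,2) (4,3) (5,0) (5,1) (5,2) (5,3) (5,4) (6,0) (6,1) (6,2) (6,3) (6,4)] -> total=25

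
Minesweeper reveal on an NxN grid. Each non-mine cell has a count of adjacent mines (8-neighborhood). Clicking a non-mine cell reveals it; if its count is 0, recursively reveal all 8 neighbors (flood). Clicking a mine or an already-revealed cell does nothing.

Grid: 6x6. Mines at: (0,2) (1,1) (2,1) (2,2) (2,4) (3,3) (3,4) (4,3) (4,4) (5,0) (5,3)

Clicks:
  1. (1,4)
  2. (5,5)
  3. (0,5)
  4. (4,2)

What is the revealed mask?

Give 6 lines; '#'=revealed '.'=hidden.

Answer: ...###
...###
......
......
..#...
.....#

Derivation:
Click 1 (1,4) count=1: revealed 1 new [(1,4)] -> total=1
Click 2 (5,5) count=1: revealed 1 new [(5,5)] -> total=2
Click 3 (0,5) count=0: revealed 5 new [(0,3) (0,4) (0,5) (1,3) (1,5)] -> total=7
Click 4 (4,2) count=3: revealed 1 new [(4,2)] -> total=8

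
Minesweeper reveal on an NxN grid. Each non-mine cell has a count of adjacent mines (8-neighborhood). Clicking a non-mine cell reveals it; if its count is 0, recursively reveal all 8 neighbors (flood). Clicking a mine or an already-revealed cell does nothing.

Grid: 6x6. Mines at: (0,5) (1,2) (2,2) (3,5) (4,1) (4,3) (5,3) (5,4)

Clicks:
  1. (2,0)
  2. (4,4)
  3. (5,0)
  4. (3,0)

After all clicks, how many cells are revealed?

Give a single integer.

Answer: 10

Derivation:
Click 1 (2,0) count=0: revealed 8 new [(0,0) (0,1) (1,0) (1,1) (2,0) (2,1) (3,0) (3,1)] -> total=8
Click 2 (4,4) count=4: revealed 1 new [(4,4)] -> total=9
Click 3 (5,0) count=1: revealed 1 new [(5,0)] -> total=10
Click 4 (3,0) count=1: revealed 0 new [(none)] -> total=10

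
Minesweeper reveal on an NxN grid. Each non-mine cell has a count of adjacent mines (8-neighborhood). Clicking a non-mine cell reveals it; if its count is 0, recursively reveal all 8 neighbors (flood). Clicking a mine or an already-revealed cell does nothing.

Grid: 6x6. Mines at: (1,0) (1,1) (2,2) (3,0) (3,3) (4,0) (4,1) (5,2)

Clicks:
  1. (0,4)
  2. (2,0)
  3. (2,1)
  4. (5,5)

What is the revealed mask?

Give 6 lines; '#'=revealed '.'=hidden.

Click 1 (0,4) count=0: revealed 19 new [(0,2) (0,3) (0,4) (0,5) (1,2) (1,3) (1,4) (1,5) (2,3) (2,4) (2,5) (3,4) (3,5) (4,3) (4,4) (4,5) (5,3) (5,4) (5,5)] -> total=19
Click 2 (2,0) count=3: revealed 1 new [(2,0)] -> total=20
Click 3 (2,1) count=4: revealed 1 new [(2,1)] -> total=21
Click 4 (5,5) count=0: revealed 0 new [(none)] -> total=21

Answer: ..####
..####
##.###
....##
...###
...###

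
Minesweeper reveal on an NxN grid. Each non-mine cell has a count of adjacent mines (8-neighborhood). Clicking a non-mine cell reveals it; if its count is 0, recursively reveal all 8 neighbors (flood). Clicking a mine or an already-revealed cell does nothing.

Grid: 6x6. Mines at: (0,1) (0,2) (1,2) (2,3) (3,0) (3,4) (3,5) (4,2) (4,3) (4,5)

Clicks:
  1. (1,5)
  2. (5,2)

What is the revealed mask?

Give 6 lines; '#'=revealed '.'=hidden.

Answer: ...###
...###
....##
......
......
..#...

Derivation:
Click 1 (1,5) count=0: revealed 8 new [(0,3) (0,4) (0,5) (1,3) (1,4) (1,5) (2,4) (2,5)] -> total=8
Click 2 (5,2) count=2: revealed 1 new [(5,2)] -> total=9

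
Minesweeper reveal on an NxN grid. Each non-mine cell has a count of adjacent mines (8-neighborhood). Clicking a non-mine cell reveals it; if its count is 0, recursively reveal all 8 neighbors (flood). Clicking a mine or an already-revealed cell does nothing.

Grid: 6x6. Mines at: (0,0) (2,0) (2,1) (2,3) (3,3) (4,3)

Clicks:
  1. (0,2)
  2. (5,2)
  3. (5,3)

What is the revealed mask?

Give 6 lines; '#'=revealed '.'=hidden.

Answer: .#####
.#####
....##
....##
....##
..####

Derivation:
Click 1 (0,2) count=0: revealed 18 new [(0,1) (0,2) (0,3) (0,4) (0,5) (1,1) (1,2) (1,3) (1,4) (1,5) (2,4) (2,5) (3,4) (3,5) (4,4) (4,5) (5,4) (5,5)] -> total=18
Click 2 (5,2) count=1: revealed 1 new [(5,2)] -> total=19
Click 3 (5,3) count=1: revealed 1 new [(5,3)] -> total=20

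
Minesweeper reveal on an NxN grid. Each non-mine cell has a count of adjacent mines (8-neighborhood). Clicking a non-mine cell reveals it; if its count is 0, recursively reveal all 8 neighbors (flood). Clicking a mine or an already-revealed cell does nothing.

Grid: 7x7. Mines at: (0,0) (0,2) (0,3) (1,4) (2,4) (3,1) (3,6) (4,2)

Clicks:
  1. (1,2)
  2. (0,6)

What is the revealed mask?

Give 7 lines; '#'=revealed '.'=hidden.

Answer: .....##
..#..##
.....##
.......
.......
.......
.......

Derivation:
Click 1 (1,2) count=2: revealed 1 new [(1,2)] -> total=1
Click 2 (0,6) count=0: revealed 6 new [(0,5) (0,6) (1,5) (1,6) (2,5) (2,6)] -> total=7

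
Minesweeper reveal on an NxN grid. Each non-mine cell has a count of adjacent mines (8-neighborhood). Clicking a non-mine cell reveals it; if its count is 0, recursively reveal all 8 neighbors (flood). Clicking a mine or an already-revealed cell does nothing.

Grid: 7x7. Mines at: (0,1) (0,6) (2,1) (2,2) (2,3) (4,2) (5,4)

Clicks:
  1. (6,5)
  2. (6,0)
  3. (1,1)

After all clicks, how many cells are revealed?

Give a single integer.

Click 1 (6,5) count=1: revealed 1 new [(6,5)] -> total=1
Click 2 (6,0) count=0: revealed 12 new [(3,0) (3,1) (4,0) (4,1) (5,0) (5,1) (5,2) (5,3) (6,0) (6,1) (6,2) (6,3)] -> total=13
Click 3 (1,1) count=3: revealed 1 new [(1,1)] -> total=14

Answer: 14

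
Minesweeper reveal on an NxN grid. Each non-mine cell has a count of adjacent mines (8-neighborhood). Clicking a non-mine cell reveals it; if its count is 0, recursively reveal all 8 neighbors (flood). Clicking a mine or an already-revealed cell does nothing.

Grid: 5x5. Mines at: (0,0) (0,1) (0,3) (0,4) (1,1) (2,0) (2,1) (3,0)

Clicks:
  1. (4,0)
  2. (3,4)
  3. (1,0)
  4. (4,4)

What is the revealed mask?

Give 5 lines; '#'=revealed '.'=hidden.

Answer: .....
#.###
..###
.####
#####

Derivation:
Click 1 (4,0) count=1: revealed 1 new [(4,0)] -> total=1
Click 2 (3,4) count=0: revealed 14 new [(1,2) (1,3) (1,4) (2,2) (2,3) (2,4) (3,1) (3,2) (3,3) (3,4) (4,1) (4,2) (4,3) (4,4)] -> total=15
Click 3 (1,0) count=5: revealed 1 new [(1,0)] -> total=16
Click 4 (4,4) count=0: revealed 0 new [(none)] -> total=16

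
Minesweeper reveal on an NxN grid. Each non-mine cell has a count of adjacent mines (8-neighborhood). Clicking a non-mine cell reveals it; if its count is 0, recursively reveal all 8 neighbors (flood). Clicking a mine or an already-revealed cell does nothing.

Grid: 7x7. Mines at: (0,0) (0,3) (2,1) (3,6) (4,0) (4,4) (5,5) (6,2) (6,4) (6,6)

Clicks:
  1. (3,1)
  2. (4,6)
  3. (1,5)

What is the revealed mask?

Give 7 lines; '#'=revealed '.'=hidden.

Answer: ....###
..#####
..#####
.#####.
......#
.......
.......

Derivation:
Click 1 (3,1) count=2: revealed 1 new [(3,1)] -> total=1
Click 2 (4,6) count=2: revealed 1 new [(4,6)] -> total=2
Click 3 (1,5) count=0: revealed 17 new [(0,4) (0,5) (0,6) (1,2) (1,3) (1,4) (1,5) (1,6) (2,2) (2,3) (2,4) (2,5) (2,6) (3,2) (3,3) (3,4) (3,5)] -> total=19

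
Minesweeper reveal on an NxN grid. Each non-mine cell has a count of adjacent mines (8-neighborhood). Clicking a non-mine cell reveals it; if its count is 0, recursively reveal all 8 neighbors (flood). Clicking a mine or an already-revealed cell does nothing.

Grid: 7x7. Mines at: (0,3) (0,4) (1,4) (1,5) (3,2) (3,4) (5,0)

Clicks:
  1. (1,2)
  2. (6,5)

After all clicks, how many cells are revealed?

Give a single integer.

Click 1 (1,2) count=1: revealed 1 new [(1,2)] -> total=1
Click 2 (6,5) count=0: revealed 22 new [(2,5) (2,6) (3,5) (3,6) (4,1) (4,2) (4,3) (4,4) (4,5) (4,6) (5,1) (5,2) (5,3) (5,4) (5,5) (5,6) (6,1) (6,2) (6,3) (6,4) (6,5) (6,6)] -> total=23

Answer: 23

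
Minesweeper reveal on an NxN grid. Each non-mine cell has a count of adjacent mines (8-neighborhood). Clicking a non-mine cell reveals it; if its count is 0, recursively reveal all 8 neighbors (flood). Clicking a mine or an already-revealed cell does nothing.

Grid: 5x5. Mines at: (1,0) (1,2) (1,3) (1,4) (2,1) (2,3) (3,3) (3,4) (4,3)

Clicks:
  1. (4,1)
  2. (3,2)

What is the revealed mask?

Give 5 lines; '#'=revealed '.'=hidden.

Answer: .....
.....
.....
###..
###..

Derivation:
Click 1 (4,1) count=0: revealed 6 new [(3,0) (3,1) (3,2) (4,0) (4,1) (4,2)] -> total=6
Click 2 (3,2) count=4: revealed 0 new [(none)] -> total=6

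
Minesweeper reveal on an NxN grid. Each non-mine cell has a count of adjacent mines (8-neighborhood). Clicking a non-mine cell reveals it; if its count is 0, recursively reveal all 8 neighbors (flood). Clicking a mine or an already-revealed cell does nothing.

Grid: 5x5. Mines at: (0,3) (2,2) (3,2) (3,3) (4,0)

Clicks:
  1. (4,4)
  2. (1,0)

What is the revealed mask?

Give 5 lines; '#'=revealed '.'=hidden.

Click 1 (4,4) count=1: revealed 1 new [(4,4)] -> total=1
Click 2 (1,0) count=0: revealed 10 new [(0,0) (0,1) (0,2) (1,0) (1,1) (1,2) (2,0) (2,1) (3,0) (3,1)] -> total=11

Answer: ###..
###..
##...
##...
....#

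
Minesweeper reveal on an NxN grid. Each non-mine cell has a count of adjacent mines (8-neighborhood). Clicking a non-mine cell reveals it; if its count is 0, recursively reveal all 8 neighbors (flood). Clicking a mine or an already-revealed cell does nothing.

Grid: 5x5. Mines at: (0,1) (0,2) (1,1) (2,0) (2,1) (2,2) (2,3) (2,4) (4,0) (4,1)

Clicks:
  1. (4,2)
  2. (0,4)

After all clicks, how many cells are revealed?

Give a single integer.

Click 1 (4,2) count=1: revealed 1 new [(4,2)] -> total=1
Click 2 (0,4) count=0: revealed 4 new [(0,3) (0,4) (1,3) (1,4)] -> total=5

Answer: 5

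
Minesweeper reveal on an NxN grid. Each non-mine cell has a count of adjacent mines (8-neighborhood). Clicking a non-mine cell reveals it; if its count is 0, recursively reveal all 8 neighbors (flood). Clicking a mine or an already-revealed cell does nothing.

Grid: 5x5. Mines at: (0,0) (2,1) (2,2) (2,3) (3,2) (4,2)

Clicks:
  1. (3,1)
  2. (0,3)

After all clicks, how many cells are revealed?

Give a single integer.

Answer: 9

Derivation:
Click 1 (3,1) count=4: revealed 1 new [(3,1)] -> total=1
Click 2 (0,3) count=0: revealed 8 new [(0,1) (0,2) (0,3) (0,4) (1,1) (1,2) (1,3) (1,4)] -> total=9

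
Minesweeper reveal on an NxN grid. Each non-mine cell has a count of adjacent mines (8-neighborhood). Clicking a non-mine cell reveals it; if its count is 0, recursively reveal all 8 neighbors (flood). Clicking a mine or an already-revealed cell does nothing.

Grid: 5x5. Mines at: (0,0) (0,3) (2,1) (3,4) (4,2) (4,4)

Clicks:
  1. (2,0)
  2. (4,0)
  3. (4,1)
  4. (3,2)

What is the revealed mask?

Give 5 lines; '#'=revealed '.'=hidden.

Answer: .....
.....
#....
###..
##...

Derivation:
Click 1 (2,0) count=1: revealed 1 new [(2,0)] -> total=1
Click 2 (4,0) count=0: revealed 4 new [(3,0) (3,1) (4,0) (4,1)] -> total=5
Click 3 (4,1) count=1: revealed 0 new [(none)] -> total=5
Click 4 (3,2) count=2: revealed 1 new [(3,2)] -> total=6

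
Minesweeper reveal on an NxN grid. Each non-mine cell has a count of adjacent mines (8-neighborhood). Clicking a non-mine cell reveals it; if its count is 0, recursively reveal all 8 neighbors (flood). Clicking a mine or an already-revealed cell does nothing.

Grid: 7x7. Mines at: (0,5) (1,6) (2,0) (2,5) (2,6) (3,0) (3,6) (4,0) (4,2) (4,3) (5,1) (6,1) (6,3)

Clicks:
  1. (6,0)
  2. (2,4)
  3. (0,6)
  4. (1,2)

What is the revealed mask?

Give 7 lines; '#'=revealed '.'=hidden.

Answer: #####.#
#####..
.####..
.####..
.......
.......
#......

Derivation:
Click 1 (6,0) count=2: revealed 1 new [(6,0)] -> total=1
Click 2 (2,4) count=1: revealed 1 new [(2,4)] -> total=2
Click 3 (0,6) count=2: revealed 1 new [(0,6)] -> total=3
Click 4 (1,2) count=0: revealed 17 new [(0,0) (0,1) (0,2) (0,3) (0,4) (1,0) (1,1) (1,2) (1,3) (1,4) (2,1) (2,2) (2,3) (3,1) (3,2) (3,3) (3,4)] -> total=20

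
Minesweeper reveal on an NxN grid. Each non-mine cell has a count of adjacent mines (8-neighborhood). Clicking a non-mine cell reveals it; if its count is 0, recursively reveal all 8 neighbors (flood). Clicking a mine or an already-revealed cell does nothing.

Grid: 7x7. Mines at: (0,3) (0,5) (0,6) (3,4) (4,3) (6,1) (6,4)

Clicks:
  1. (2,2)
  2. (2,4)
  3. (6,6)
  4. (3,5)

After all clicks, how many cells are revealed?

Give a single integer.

Click 1 (2,2) count=0: revealed 21 new [(0,0) (0,1) (0,2) (1,0) (1,1) (1,2) (1,3) (2,0) (2,1) (2,2) (2,3) (3,0) (3,1) (3,2) (3,3) (4,0) (4,1) (4,2) (5,0) (5,1) (5,2)] -> total=21
Click 2 (2,4) count=1: revealed 1 new [(2,4)] -> total=22
Click 3 (6,6) count=0: revealed 12 new [(1,5) (1,6) (2,5) (2,6) (3,5) (3,6) (4,5) (4,6) (5,5) (5,6) (6,5) (6,6)] -> total=34
Click 4 (3,5) count=1: revealed 0 new [(none)] -> total=34

Answer: 34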